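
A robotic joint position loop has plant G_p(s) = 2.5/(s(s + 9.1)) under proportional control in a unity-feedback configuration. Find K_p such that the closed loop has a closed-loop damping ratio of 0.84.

Closed-loop characteristic equation: s² + 9.1s + K_p·2.5 = 0.
So ω_n = √(2.5K_p) and 2ζω_n = 9.1, giving ζ = 9.1/(2√(2.5K_p)).
Setting ζ = 0.84: √(2.5K_p) = 9.1/(2·0.84) = 5.417, so K_p = 29.34/2.5 = 11.7.

K_p = 11.7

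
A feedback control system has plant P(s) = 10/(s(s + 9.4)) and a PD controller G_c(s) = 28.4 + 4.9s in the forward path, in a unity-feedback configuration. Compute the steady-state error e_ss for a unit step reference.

0

The open loop G_c(s)P(s) has a pole at the origin (type 1), so the static position error constant is infinite and e_ss = 1/(1+∞) = 0.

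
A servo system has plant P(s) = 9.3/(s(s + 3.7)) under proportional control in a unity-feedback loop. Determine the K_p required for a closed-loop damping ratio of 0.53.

Closed-loop characteristic equation: s² + 3.7s + K_p·9.3 = 0.
So ω_n = √(9.3K_p) and 2ζω_n = 3.7, giving ζ = 3.7/(2√(9.3K_p)).
Setting ζ = 0.53: √(9.3K_p) = 3.7/(2·0.53) = 3.491, so K_p = 12.18/9.3 = 1.31.

K_p = 1.31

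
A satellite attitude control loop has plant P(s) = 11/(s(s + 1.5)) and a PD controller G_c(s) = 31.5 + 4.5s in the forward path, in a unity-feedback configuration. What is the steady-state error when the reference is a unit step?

The open loop G_c(s)P(s) has a pole at the origin (type 1), so the static position error constant is infinite and e_ss = 1/(1+∞) = 0.

0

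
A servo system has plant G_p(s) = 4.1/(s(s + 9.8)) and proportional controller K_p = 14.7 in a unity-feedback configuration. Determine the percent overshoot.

7.76%

The closed-loop denominator s² + 9.8s + 60.27 gives ω_n = √60.27 = 7.763 and ζ = 9.8/(2ω_n) = 0.6312.
%OS = 100·exp(−πζ/√(1−ζ²)) = 100·exp(−π·0.6312/√0.6016) = 7.76%.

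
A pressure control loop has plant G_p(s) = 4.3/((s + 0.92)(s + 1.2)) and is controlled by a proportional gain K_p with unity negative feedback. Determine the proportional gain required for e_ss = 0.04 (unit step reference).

Steady-state error for a unit step on this type-0 loop is 1/(1 + K_p·G_p(0)).
G_p(0) = 3.895. Require 1/(1 + K_p·3.895) = 0.04, so 1 + 3.895·K_p = 25.
K_p = (25 − 1)/3.895 = 6.16.

K_p = 6.16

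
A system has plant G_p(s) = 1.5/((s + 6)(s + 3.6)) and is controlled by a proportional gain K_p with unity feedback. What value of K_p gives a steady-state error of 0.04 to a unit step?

The loop is type 0, so e_ss(step) = 1/(1 + K_pos) with K_pos = K_p·G_p(0).
G_p(0) = 0.06944. Require 1/(1 + K_p·0.06944) = 0.04, so 1 + 0.06944·K_p = 25.
K_p = (25 − 1)/0.06944 = 346.

K_p = 346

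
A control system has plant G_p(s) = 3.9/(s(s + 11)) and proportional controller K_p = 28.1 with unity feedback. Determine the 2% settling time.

The closed-loop denominator s² + 11s + 109.6 gives ω_n = √109.6 = 10.47 and ζ = 11/(2ω_n) = 0.5254.
2% settling time T_s ≈ 4/(ζω_n) = 4/5.5 = 0.727 s.

T_s ≈ 0.727 s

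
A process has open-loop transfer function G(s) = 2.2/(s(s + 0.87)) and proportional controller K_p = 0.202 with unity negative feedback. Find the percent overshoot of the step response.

Closed-loop characteristic equation: s² + 0.87s + 0.4444 = 0, so ω_n = 0.6666 rad/s and ζ = 0.87/(2·0.6666) = 0.6525.
%OS = 100·exp(−πζ/√(1−ζ²)) = 100·exp(−π·0.6525/√0.5742) = 6.68%.

6.68%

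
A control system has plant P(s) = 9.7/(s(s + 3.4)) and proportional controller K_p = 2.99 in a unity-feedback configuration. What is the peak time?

The closed-loop denominator s² + 3.4s + 29 gives ω_n = √29 = 5.385 and ζ = 3.4/(2ω_n) = 0.3157.
Damped frequency ω_d = ω_n√(1−ζ²) = 5.11 rad/s, so peak time T_p = π/ω_d = 0.615 s.

T_p = 0.615 s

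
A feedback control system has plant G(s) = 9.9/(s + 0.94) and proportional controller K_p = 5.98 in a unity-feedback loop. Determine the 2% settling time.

T_s ≈ 0.0665 s

Closed-loop transfer function: T(s) = K_p·G(s)/(1 + K_p·G(s)) = 59.2/(s + 0.94 + 59.2) = 59.2/(s + 60.14).
Time constant τ = 1/60.14 = 0.01663 s, so the 2% settling time is about 4τ = 0.0665 s.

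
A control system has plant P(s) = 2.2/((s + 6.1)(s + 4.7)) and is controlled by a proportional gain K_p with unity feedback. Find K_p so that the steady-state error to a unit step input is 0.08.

Steady-state error for a unit step on this type-0 loop is 1/(1 + K_p·P(0)).
P(0) = 0.07674. Require 1/(1 + K_p·0.07674) = 0.08, so 1 + 0.07674·K_p = 12.5.
K_p = (12.5 − 1)/0.07674 = 150.

K_p = 150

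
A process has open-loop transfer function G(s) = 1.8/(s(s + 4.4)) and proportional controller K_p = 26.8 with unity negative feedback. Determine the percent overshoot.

35%

Closed-loop characteristic equation: s² + 4.4s + 48.24 = 0, so ω_n = 6.946 rad/s and ζ = 4.4/(2·6.946) = 0.3168.
%OS = 100·exp(−πζ/√(1−ζ²)) = 100·exp(−π·0.3168/√0.8997) = 35%.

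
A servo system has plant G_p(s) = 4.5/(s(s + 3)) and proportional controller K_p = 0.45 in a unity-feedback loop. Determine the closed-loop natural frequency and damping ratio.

1 + K_p·G_p(s) = 0 gives s² + 3s + 2.025 = 0.
So ω_n² = 2.025 ⇒ ω_n = 1.423 rad/s, and ζ = 3/(2ω_n) = 1.05.

ω_n = 1.42 rad/s, ζ = 1.05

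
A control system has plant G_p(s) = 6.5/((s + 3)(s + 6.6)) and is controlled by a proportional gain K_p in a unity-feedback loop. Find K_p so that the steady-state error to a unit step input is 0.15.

Steady-state error for a unit step on this type-0 loop is 1/(1 + K_p·G_p(0)).
G_p(0) = 0.3283. Require 1/(1 + K_p·0.3283) = 0.15, so 1 + 0.3283·K_p = 6.667.
K_p = (6.667 − 1)/0.3283 = 17.3.

K_p = 17.3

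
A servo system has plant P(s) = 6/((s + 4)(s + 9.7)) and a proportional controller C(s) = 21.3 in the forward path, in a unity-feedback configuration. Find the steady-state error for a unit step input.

0.233

The loop is type 0. Static position error constant K_pos = C(0)·P(0) = 21.3·0.1546 = 3.294.
Steady-state error to a unit step: e_ss = 1/(1+K_pos) = 1/4.294 = 0.233.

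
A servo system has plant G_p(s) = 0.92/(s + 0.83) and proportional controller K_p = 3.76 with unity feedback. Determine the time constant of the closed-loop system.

τ = 0.233 s

Closed-loop transfer function: T(s) = K_p·G_p(s)/(1 + K_p·G_p(s)) = 3.459/(s + 0.83 + 3.459) = 3.459/(s + 4.289).
Time constant τ = 1/4.289 = 0.233 s.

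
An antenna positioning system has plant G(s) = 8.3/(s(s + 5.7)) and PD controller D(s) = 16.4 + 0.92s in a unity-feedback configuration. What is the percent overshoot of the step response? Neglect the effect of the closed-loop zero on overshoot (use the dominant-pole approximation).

11.2%

Forward path: (16.4 + 0.92s)·8.3/(s(s+5.7)). The closed-loop characteristic equation is s² + (5.7 + 8.3·0.92)s + 8.3·16.4 = 0.
That is s² + 13.34s + 136.1 = 0, so ω_n = 11.67 rad/s and ζ = 13.34/(2·11.67) = 0.5715.
%OS = 100·exp(−πζ/√(1−ζ²)) = 11.2%.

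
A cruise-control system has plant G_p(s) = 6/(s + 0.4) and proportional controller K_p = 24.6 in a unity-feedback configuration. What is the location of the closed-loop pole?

s = -148

Closed-loop transfer function: T(s) = K_p·G_p(s)/(1 + K_p·G_p(s)) = 147.6/(s + 0.4 + 147.6) = 147.6/(s + 148).
The closed-loop pole is at s = −148.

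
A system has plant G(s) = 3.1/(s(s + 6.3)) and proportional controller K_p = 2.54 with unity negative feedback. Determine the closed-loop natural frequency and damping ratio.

ω_n = 2.81 rad/s, ζ = 1.12

1 + K_p·G(s) = 0 gives s² + 6.3s + 7.874 = 0.
So ω_n² = 7.874 ⇒ ω_n = 2.806 rad/s, and ζ = 6.3/(2ω_n) = 1.12.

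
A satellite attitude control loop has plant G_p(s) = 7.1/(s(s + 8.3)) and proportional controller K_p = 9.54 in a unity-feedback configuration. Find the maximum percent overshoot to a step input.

Closed-loop characteristic equation: s² + 8.3s + 67.73 = 0, so ω_n = 8.23 rad/s and ζ = 8.3/(2·8.23) = 0.5042.
%OS = 100·exp(−πζ/√(1−ζ²)) = 100·exp(−π·0.5042/√0.7457) = 16%.

16%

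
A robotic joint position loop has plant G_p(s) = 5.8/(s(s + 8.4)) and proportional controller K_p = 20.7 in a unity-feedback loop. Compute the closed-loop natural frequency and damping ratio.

The closed-loop denominator is s(s+8.4) + 20.7·5.8 = s² + 8.4s + 120.1.
So ω_n² = 120.1 ⇒ ω_n = 10.96 rad/s, and ζ = 8.4/(2ω_n) = 0.383.

ω_n = 11 rad/s, ζ = 0.383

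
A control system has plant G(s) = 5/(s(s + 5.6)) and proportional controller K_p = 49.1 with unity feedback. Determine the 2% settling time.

From 1 + K_pG(s) = 0: s² + 5.6s + 245.5 = 0 ⇒ ω_n = 15.67, ζ = 0.1787.
2% settling time T_s ≈ 4/(ζω_n) = 4/2.8 = 1.43 s.

T_s ≈ 1.43 s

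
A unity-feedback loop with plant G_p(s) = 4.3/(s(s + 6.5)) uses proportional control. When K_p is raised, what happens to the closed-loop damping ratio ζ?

ζ = 6.5/(2√(4.3K_p)); increasing K_p raises the denominator, so ζ falls.

decrease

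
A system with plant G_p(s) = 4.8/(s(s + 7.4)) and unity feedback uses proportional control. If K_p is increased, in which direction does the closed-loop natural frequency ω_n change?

ω_n = √(4.8·K_p), which grows with K_p.

increase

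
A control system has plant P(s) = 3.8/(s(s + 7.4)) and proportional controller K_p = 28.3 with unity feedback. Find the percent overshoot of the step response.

30.1%

From 1 + K_pP(s) = 0: s² + 7.4s + 107.5 = 0 ⇒ ω_n = 10.37, ζ = 0.3568.
%OS = 100·exp(−πζ/√(1−ζ²)) = 100·exp(−π·0.3568/√0.8727) = 30.1%.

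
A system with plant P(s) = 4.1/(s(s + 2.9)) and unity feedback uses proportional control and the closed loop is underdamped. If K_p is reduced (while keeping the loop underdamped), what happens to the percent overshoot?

decrease

ζ = 2.9/(2√(4.1K_p)) rises as K_p falls; higher damping means less overshoot.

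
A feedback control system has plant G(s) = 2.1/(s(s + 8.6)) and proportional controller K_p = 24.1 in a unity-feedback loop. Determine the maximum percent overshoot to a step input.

From 1 + K_pG(s) = 0: s² + 8.6s + 50.61 = 0 ⇒ ω_n = 7.114, ζ = 0.6044.
%OS = 100·exp(−πζ/√(1−ζ²)) = 100·exp(−π·0.6044/√0.6347) = 9.22%.

9.22%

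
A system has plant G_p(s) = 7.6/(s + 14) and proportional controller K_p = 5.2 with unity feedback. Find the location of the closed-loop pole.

Closed-loop transfer function: T(s) = K_p·G_p(s)/(1 + K_p·G_p(s)) = 39.52/(s + 14 + 39.52) = 39.52/(s + 53.52).
The closed-loop pole is at s = −53.52.

s = -53.52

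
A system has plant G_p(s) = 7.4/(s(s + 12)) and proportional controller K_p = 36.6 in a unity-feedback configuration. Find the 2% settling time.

From 1 + K_pG_p(s) = 0: s² + 12s + 270.8 = 0 ⇒ ω_n = 16.46, ζ = 0.3646.
2% settling time T_s ≈ 4/(ζω_n) = 4/6 = 0.667 s.

T_s ≈ 0.667 s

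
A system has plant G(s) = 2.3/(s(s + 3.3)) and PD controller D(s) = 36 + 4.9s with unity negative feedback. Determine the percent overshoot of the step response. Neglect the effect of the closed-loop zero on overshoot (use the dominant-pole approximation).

Forward path: (36 + 4.9s)·2.3/(s(s+3.3)). The closed-loop characteristic equation is s² + (3.3 + 2.3·4.9)s + 2.3·36 = 0.
That is s² + 14.57s + 82.8 = 0, so ω_n = 9.099 rad/s and ζ = 14.57/(2·9.099) = 0.8006.
%OS = 100·exp(−πζ/√(1−ζ²)) = 1.5%.

1.5%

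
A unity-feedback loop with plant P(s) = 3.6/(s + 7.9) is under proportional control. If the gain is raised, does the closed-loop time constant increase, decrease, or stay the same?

Closed-loop pole is at s = −(7.9+K_p·3.6); larger K_p moves it further left, so τ = 1/(7.9+K_p·3.6) decreases.

decrease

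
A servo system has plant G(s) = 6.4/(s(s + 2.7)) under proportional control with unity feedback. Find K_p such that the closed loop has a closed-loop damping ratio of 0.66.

K_p = 0.654

Closed-loop characteristic equation: s² + 2.7s + K_p·6.4 = 0.
So ω_n = √(6.4K_p) and 2ζω_n = 2.7, giving ζ = 2.7/(2√(6.4K_p)).
Setting ζ = 0.66: √(6.4K_p) = 2.7/(2·0.66) = 2.045, so K_p = 4.184/6.4 = 0.654.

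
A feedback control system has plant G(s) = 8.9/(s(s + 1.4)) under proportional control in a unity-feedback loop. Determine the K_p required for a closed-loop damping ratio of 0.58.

Closed-loop characteristic equation: s² + 1.4s + K_p·8.9 = 0.
So ω_n = √(8.9K_p) and 2ζω_n = 1.4, giving ζ = 1.4/(2√(8.9K_p)).
Setting ζ = 0.58: √(8.9K_p) = 1.4/(2·0.58) = 1.207, so K_p = 1.457/8.9 = 0.164.

K_p = 0.164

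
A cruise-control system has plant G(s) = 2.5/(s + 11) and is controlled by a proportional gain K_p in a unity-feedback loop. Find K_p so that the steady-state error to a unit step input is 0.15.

K_p = 24.9

Steady-state error for a unit step on this type-0 loop is 1/(1 + K_p·G(0)).
G(0) = 0.2273. Require 1/(1 + K_p·0.2273) = 0.15, so 1 + 0.2273·K_p = 6.667.
K_p = (6.667 − 1)/0.2273 = 24.9.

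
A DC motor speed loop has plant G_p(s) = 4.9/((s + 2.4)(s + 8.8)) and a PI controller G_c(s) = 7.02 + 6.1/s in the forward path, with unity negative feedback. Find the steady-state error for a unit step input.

The open loop G_c(s)G_p(s) has a pole at the origin (type 1), so the static position error constant is infinite and e_ss = 1/(1+∞) = 0.

0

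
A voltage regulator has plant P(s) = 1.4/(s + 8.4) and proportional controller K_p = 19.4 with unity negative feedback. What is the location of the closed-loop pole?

Closed-loop transfer function: T(s) = K_p·P(s)/(1 + K_p·P(s)) = 27.16/(s + 8.4 + 27.16) = 27.16/(s + 35.56).
The closed-loop pole is at s = −35.56.

s = -35.56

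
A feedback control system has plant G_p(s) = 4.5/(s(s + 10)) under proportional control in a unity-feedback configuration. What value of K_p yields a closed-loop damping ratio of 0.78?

Closed-loop characteristic equation: s² + 10s + K_p·4.5 = 0.
So ω_n = √(4.5K_p) and 2ζω_n = 10, giving ζ = 10/(2√(4.5K_p)).
Setting ζ = 0.78: √(4.5K_p) = 10/(2·0.78) = 6.41, so K_p = 41.09/4.5 = 9.13.

K_p = 9.13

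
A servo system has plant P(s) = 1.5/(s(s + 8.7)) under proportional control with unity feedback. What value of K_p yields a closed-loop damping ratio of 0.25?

K_p = 202

Closed-loop characteristic equation: s² + 8.7s + K_p·1.5 = 0.
So ω_n = √(1.5K_p) and 2ζω_n = 8.7, giving ζ = 8.7/(2√(1.5K_p)).
Setting ζ = 0.25: √(1.5K_p) = 8.7/(2·0.25) = 17.4, so K_p = 302.8/1.5 = 202.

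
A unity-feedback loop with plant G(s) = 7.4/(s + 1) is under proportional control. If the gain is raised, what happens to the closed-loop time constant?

The closed-loop bandwidth 1+K_p·7.4 grows with K_p, so τ shrinks.

decrease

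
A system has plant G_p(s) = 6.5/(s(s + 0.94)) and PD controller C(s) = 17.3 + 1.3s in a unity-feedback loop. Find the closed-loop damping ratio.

Forward path: (17.3 + 1.3s)·6.5/(s(s+0.94)). The closed-loop characteristic equation is s² + (0.94 + 6.5·1.3)s + 6.5·17.3 = 0.
That is s² + 9.39s + 112.5 = 0, so ω_n = 10.6 rad/s and ζ = 9.39/(2·10.6) = 0.4427.

ζ = 0.443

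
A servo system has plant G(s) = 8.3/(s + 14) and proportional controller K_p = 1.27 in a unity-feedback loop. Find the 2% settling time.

T_s ≈ 0.163 s

Closed-loop transfer function: T(s) = K_p·G(s)/(1 + K_p·G(s)) = 10.54/(s + 14 + 10.54) = 10.54/(s + 24.54).
Time constant τ = 1/24.54 = 0.04075 s, so the 2% settling time is about 4τ = 0.163 s.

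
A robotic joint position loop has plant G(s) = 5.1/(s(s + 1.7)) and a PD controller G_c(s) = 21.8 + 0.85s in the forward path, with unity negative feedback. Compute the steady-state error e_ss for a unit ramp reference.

0.0153

The loop has one pole at the origin (type 1). Velocity error constant K_v = lim_{s→0} s·G_c(s)G(s) = 21.8·5.1/1.7 = 65.4.
Steady-state error to a unit ramp: e_ss = 1/K_v = 0.0153.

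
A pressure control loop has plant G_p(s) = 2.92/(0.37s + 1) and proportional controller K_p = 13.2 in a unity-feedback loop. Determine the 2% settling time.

Closed loop: T(s) = K_p·G_p/(1+K_p·G_p) = 38.54/(0.37s + 1 + 38.54), with pole at s = −(1 + 38.54)/0.37 = −106.9.
τ = 1/106.9 = 0.009357 s, so 2% settling time ≈ 4τ = 0.0374 s.

T_s ≈ 0.0374 s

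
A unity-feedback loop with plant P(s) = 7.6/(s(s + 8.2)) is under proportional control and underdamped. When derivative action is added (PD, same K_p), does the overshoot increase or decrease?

decrease

The derivative term adds K·K_d to the s-coefficient of the characteristic equation, raising 2ζω_n while ω_n is unchanged; ζ increases, so overshoot decreases.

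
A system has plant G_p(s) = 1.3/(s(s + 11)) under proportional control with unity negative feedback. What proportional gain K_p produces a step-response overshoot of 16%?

K_p = 91.7

From %OS = 100·exp(−πζ/√(1−ζ²)) = 16%, ζ = −ln(0.16)/√(π²+ln²(0.16)) = 0.5039.
Characteristic equation s² + 11s + 1.3K_p = 0 gives ζ = 11/(2√(1.3K_p)).
Setting ζ = 0.5039: √(1.3K_p) = 11/(2·0.5039) = 10.92, so K_p = 119.1/1.3 = 91.7.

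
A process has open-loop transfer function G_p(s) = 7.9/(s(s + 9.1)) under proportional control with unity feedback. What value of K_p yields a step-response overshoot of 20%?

From %OS = 100·exp(−πζ/√(1−ζ²)) = 20%, ζ = −ln(0.2)/√(π²+ln²(0.2)) = 0.4559.
Characteristic equation s² + 9.1s + 7.9K_p = 0 gives ζ = 9.1/(2√(7.9K_p)).
Setting ζ = 0.4559: √(7.9K_p) = 9.1/(2·0.4559) = 9.979, so K_p = 99.58/7.9 = 12.6.

K_p = 12.6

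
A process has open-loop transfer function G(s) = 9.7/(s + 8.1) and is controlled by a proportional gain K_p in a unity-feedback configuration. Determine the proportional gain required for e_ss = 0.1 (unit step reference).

K_p = 7.52

For a type-0 loop with proportional control, e_ss = 1/(1 + K_p·G(0)).
G(0) = 1.198. Require 1/(1 + K_p·1.198) = 0.1, so 1 + 1.198·K_p = 10.
K_p = (10 − 1)/1.198 = 7.52.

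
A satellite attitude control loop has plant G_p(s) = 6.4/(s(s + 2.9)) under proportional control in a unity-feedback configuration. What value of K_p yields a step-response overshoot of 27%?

K_p = 2.22

From %OS = 100·exp(−πζ/√(1−ζ²)) = 27%, ζ = −ln(0.27)/√(π²+ln²(0.27)) = 0.3847.
Characteristic equation s² + 2.9s + 6.4K_p = 0 gives ζ = 2.9/(2√(6.4K_p)).
Setting ζ = 0.3847: √(6.4K_p) = 2.9/(2·0.3847) = 3.769, so K_p = 14.21/6.4 = 2.22.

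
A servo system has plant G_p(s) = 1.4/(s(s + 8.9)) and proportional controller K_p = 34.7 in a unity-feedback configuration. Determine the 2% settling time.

From 1 + K_pG_p(s) = 0: s² + 8.9s + 48.58 = 0 ⇒ ω_n = 6.97, ζ = 0.6385.
2% settling time T_s ≈ 4/(ζω_n) = 4/4.45 = 0.899 s.

T_s ≈ 0.899 s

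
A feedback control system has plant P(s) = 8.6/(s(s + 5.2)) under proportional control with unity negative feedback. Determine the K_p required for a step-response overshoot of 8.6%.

K_p = 2.07

From %OS = 100·exp(−πζ/√(1−ζ²)) = 8.6%, ζ = −ln(0.086)/√(π²+ln²(0.086)) = 0.6155.
Characteristic equation s² + 5.2s + 8.6K_p = 0 gives ζ = 5.2/(2√(8.6K_p)).
Setting ζ = 0.6155: √(8.6K_p) = 5.2/(2·0.6155) = 4.224, so K_p = 17.84/8.6 = 2.07.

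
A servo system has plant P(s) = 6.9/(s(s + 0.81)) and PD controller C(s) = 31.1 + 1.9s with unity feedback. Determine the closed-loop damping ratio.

Forward path: (31.1 + 1.9s)·6.9/(s(s+0.81)). The closed-loop characteristic equation is s² + (0.81 + 6.9·1.9)s + 6.9·31.1 = 0.
That is s² + 13.92s + 214.6 = 0, so ω_n = 14.65 rad/s and ζ = 13.92/(2·14.65) = 0.4751.

ζ = 0.475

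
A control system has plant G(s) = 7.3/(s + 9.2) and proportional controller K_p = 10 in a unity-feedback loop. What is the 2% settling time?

T_s ≈ 0.0487 s

Closed-loop transfer function: T(s) = K_p·G(s)/(1 + K_p·G(s)) = 73/(s + 9.2 + 73) = 73/(s + 82.2).
Time constant τ = 1/82.2 = 0.01217 s, so the 2% settling time is about 4τ = 0.0487 s.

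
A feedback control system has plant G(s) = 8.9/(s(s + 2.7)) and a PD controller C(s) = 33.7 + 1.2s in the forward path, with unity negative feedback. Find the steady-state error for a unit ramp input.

The loop has one pole at the origin (type 1). Velocity error constant K_v = lim_{s→0} s·C(s)G(s) = 33.7·8.9/2.7 = 111.1.
Steady-state error to a unit ramp: e_ss = 1/K_v = 0.009.

0.009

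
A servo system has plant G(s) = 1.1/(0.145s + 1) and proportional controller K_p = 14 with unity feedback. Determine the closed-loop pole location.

s = -113.1

Closed loop: T(s) = K_p·G/(1+K_p·G) = 15.4/(0.145s + 1 + 15.4), with pole at s = −(1 + 15.4)/0.145 = −113.1.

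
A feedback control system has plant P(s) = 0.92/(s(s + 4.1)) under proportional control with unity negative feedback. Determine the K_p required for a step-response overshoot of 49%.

From %OS = 100·exp(−πζ/√(1−ζ²)) = 49%, ζ = −ln(0.49)/√(π²+ln²(0.49)) = 0.2214.
Characteristic equation s² + 4.1s + 0.92K_p = 0 gives ζ = 4.1/(2√(0.92K_p)).
Setting ζ = 0.2214: √(0.92K_p) = 4.1/(2·0.2214) = 9.258, so K_p = 85.71/0.92 = 93.2.

K_p = 93.2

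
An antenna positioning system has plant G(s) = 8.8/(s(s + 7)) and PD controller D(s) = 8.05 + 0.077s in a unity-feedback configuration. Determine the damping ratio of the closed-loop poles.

Forward path: (8.05 + 0.077s)·8.8/(s(s+7)). The closed-loop characteristic equation is s² + (7 + 8.8·0.077)s + 8.8·8.05 = 0.
That is s² + 7.678s + 70.84 = 0, so ω_n = 8.417 rad/s and ζ = 7.678/(2·8.417) = 0.4561.

ζ = 0.456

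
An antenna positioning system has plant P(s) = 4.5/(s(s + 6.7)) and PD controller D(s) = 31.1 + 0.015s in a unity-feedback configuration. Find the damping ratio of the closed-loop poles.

ζ = 0.286

Forward path: (31.1 + 0.015s)·4.5/(s(s+6.7)). The closed-loop characteristic equation is s² + (6.7 + 4.5·0.015)s + 4.5·31.1 = 0.
That is s² + 6.768s + 140 = 0, so ω_n = 11.83 rad/s and ζ = 6.768/(2·11.83) = 0.286.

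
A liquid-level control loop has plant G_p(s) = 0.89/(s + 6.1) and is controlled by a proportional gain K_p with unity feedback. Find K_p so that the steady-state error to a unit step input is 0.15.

K_p = 38.8

For a type-0 loop with proportional control, e_ss = 1/(1 + K_p·G_p(0)).
G_p(0) = 0.1459. Require 1/(1 + K_p·0.1459) = 0.15, so 1 + 0.1459·K_p = 6.667.
K_p = (6.667 − 1)/0.1459 = 38.8.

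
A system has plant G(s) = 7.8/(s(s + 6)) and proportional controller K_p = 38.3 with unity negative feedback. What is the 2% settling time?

T_s ≈ 1.33 s

The closed-loop denominator s² + 6s + 298.7 gives ω_n = √298.7 = 17.28 and ζ = 6/(2ω_n) = 0.1736.
2% settling time T_s ≈ 4/(ζω_n) = 4/3 = 1.33 s.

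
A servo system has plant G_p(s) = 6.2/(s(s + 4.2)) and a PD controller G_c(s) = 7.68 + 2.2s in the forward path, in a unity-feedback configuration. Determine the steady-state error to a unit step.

The open loop G_c(s)G_p(s) has a pole at the origin (type 1), so the static position error constant is infinite and e_ss = 1/(1+∞) = 0.

0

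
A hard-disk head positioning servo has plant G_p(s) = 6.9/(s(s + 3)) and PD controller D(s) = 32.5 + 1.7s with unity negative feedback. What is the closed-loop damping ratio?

Forward path: (32.5 + 1.7s)·6.9/(s(s+3)). The closed-loop characteristic equation is s² + (3 + 6.9·1.7)s + 6.9·32.5 = 0.
That is s² + 14.73s + 224.2 = 0, so ω_n = 14.97 rad/s and ζ = 14.73/(2·14.97) = 0.4918.

ζ = 0.492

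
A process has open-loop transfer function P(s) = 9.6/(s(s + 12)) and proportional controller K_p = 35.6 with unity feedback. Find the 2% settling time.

T_s ≈ 0.667 s

From 1 + K_pP(s) = 0: s² + 12s + 341.8 = 0 ⇒ ω_n = 18.49, ζ = 0.3246.
2% settling time T_s ≈ 4/(ζω_n) = 4/6 = 0.667 s.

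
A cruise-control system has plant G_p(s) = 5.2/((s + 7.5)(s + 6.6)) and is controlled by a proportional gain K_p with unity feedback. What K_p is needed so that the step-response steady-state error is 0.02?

The loop is type 0, so e_ss(step) = 1/(1 + K_pos) with K_pos = K_p·G_p(0).
G_p(0) = 0.1051. Require 1/(1 + K_p·0.1051) = 0.02, so 1 + 0.1051·K_p = 50.
K_p = (50 − 1)/0.1051 = 466.

K_p = 466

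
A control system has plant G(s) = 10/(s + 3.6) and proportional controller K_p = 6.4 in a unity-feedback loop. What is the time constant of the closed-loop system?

Closed-loop transfer function: T(s) = K_p·G(s)/(1 + K_p·G(s)) = 64/(s + 3.6 + 64) = 64/(s + 67.6).
Time constant τ = 1/67.6 = 0.0148 s.

τ = 0.0148 s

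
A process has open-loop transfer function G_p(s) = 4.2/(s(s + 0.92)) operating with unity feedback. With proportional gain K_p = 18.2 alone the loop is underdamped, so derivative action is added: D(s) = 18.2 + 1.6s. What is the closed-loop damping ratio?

Forward path: (18.2 + 1.6s)·4.2/(s(s+0.92)). The closed-loop characteristic equation is s² + (0.92 + 4.2·1.6)s + 4.2·18.2 = 0.
That is s² + 7.64s + 76.44 = 0, so ω_n = 8.743 rad/s and ζ = 7.64/(2·8.743) = 0.4369.

ζ = 0.437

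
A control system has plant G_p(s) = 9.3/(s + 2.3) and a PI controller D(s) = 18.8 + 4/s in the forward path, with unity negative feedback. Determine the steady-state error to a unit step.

0

The open loop D(s)G_p(s) has a pole at the origin (type 1), so the static position error constant is infinite and e_ss = 1/(1+∞) = 0.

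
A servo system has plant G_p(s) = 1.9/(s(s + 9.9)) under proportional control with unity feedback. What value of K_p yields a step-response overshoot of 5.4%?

K_p = 27.8

From %OS = 100·exp(−πζ/√(1−ζ²)) = 5.4%, ζ = −ln(0.054)/√(π²+ln²(0.054)) = 0.6806.
Characteristic equation s² + 9.9s + 1.9K_p = 0 gives ζ = 9.9/(2√(1.9K_p)).
Setting ζ = 0.6806: √(1.9K_p) = 9.9/(2·0.6806) = 7.272, so K_p = 52.89/1.9 = 27.8.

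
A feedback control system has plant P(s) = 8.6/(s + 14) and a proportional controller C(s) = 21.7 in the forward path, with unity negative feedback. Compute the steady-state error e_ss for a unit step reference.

The loop is type 0. Static position error constant K_pos = C(0)·P(0) = 21.7·0.6143 = 13.33.
Steady-state error to a unit step: e_ss = 1/(1+K_pos) = 1/14.33 = 0.0698.

0.0698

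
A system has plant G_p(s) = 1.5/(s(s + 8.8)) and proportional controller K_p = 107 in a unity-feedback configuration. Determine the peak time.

Closed-loop characteristic equation: s² + 8.8s + 160.5 = 0, so ω_n = 12.67 rad/s and ζ = 8.8/(2·12.67) = 0.3473.
Damped frequency ω_d = ω_n√(1−ζ²) = 11.88 rad/s, so peak time T_p = π/ω_d = 0.264 s.

T_p = 0.264 s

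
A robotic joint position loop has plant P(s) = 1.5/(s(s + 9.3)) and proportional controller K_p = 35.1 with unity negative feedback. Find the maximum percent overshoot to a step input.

7.26%

Closed-loop characteristic equation: s² + 9.3s + 52.65 = 0, so ω_n = 7.256 rad/s and ζ = 9.3/(2·7.256) = 0.6408.
%OS = 100·exp(−πζ/√(1−ζ²)) = 100·exp(−π·0.6408/√0.5893) = 7.26%.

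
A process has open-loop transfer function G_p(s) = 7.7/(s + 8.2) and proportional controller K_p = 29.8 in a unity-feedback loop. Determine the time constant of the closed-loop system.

τ = 0.00421 s

Closed-loop transfer function: T(s) = K_p·G_p(s)/(1 + K_p·G_p(s)) = 229.5/(s + 8.2 + 229.5) = 229.5/(s + 237.7).
Time constant τ = 1/237.7 = 0.00421 s.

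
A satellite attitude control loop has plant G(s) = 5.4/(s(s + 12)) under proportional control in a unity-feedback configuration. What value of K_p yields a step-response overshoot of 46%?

K_p = 116

From %OS = 100·exp(−πζ/√(1−ζ²)) = 46%, ζ = −ln(0.46)/√(π²+ln²(0.46)) = 0.24.
Characteristic equation s² + 12s + 5.4K_p = 0 gives ζ = 12/(2√(5.4K_p)).
Setting ζ = 0.24: √(5.4K_p) = 12/(2·0.24) = 25, so K_p = 625.2/5.4 = 116.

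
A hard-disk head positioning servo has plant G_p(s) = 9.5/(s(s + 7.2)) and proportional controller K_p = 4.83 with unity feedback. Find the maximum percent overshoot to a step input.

13.9%

The closed-loop denominator s² + 7.2s + 45.88 gives ω_n = √45.88 = 6.774 and ζ = 7.2/(2ω_n) = 0.5315.
%OS = 100·exp(−πζ/√(1−ζ²)) = 100·exp(−π·0.5315/√0.7176) = 13.9%.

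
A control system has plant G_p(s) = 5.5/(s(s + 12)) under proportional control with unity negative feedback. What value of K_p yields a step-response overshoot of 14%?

K_p = 23.3

From %OS = 100·exp(−πζ/√(1−ζ²)) = 14%, ζ = −ln(0.14)/√(π²+ln²(0.14)) = 0.5305.
Characteristic equation s² + 12s + 5.5K_p = 0 gives ζ = 12/(2√(5.5K_p)).
Setting ζ = 0.5305: √(5.5K_p) = 12/(2·0.5305) = 11.31, so K_p = 127.9/5.5 = 23.3.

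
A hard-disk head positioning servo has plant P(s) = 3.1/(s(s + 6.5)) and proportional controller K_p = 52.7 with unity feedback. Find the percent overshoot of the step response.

From 1 + K_pP(s) = 0: s² + 6.5s + 163.4 = 0 ⇒ ω_n = 12.78, ζ = 0.2543.
%OS = 100·exp(−πζ/√(1−ζ²)) = 100·exp(−π·0.2543/√0.9353) = 43.8%.

43.8%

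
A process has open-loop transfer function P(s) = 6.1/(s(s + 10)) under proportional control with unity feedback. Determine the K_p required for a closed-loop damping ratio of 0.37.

K_p = 29.9

Closed-loop characteristic equation: s² + 10s + K_p·6.1 = 0.
So ω_n = √(6.1K_p) and 2ζω_n = 10, giving ζ = 10/(2√(6.1K_p)).
Setting ζ = 0.37: √(6.1K_p) = 10/(2·0.37) = 13.51, so K_p = 182.6/6.1 = 29.9.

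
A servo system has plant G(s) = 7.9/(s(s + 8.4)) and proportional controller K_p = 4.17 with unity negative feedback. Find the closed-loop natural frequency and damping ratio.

With unity feedback the closed-loop characteristic equation is s² + 8.4s + 4.17·7.9 = s² + 8.4s + 32.94 = 0.
Matching s² + 2ζω_n s + ω_n²: ω_n = √32.94 = 5.74 rad/s and 2ζω_n = 8.4, so ζ = 8.4/(2·5.74) = 0.732.

ω_n = 5.74 rad/s, ζ = 0.732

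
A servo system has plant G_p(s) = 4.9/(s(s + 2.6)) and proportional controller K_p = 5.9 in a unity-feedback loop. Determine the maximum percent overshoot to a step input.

Closed-loop characteristic equation: s² + 2.6s + 28.91 = 0, so ω_n = 5.377 rad/s and ζ = 2.6/(2·5.377) = 0.2418.
%OS = 100·exp(−πζ/√(1−ζ²)) = 100·exp(−π·0.2418/√0.9415) = 45.7%.

45.7%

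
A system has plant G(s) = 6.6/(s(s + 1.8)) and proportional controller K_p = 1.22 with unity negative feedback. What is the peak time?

The closed-loop denominator s² + 1.8s + 8.052 gives ω_n = √8.052 = 2.838 and ζ = 1.8/(2ω_n) = 0.3172.
Damped frequency ω_d = ω_n√(1−ζ²) = 2.691 rad/s, so peak time T_p = π/ω_d = 1.17 s.

T_p = 1.17 s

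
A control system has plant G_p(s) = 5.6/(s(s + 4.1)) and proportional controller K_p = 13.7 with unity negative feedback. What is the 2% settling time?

T_s ≈ 1.95 s

Closed-loop characteristic equation: s² + 4.1s + 76.72 = 0, so ω_n = 8.759 rad/s and ζ = 4.1/(2·8.759) = 0.234.
2% settling time T_s ≈ 4/(ζω_n) = 4/2.05 = 1.95 s.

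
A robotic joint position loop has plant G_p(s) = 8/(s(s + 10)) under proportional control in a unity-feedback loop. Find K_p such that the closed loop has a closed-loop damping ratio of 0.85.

K_p = 4.33

Closed-loop characteristic equation: s² + 10s + K_p·8 = 0.
So ω_n = √(8K_p) and 2ζω_n = 10, giving ζ = 10/(2√(8K_p)).
Setting ζ = 0.85: √(8K_p) = 10/(2·0.85) = 5.882, so K_p = 34.6/8 = 4.33.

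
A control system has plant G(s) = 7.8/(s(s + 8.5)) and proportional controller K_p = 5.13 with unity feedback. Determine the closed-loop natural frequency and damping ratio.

ω_n = 6.33 rad/s, ζ = 0.672

With unity feedback the closed-loop characteristic equation is s² + 8.5s + 5.13·7.8 = s² + 8.5s + 40.01 = 0.
So ω_n² = 40.01 ⇒ ω_n = 6.326 rad/s, and ζ = 8.5/(2ω_n) = 0.672.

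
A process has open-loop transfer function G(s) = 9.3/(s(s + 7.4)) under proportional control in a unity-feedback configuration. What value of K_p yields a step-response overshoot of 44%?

K_p = 23

From %OS = 100·exp(−πζ/√(1−ζ²)) = 44%, ζ = −ln(0.44)/√(π²+ln²(0.44)) = 0.2528.
Characteristic equation s² + 7.4s + 9.3K_p = 0 gives ζ = 7.4/(2√(9.3K_p)).
Setting ζ = 0.2528: √(9.3K_p) = 7.4/(2·0.2528) = 14.63, so K_p = 214.2/9.3 = 23.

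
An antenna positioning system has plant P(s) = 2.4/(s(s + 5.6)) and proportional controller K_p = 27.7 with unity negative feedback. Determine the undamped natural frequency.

1 + K_p·P(s) = 0 gives s² + 5.6s + 66.48 = 0.
Matching s² + 2ζω_n s + ω_n²: ω_n = √66.48 = 8.154 rad/s and 2ζω_n = 5.6, so ζ = 5.6/(2·8.154) = 0.343.

ω_n = 8.15 rad/s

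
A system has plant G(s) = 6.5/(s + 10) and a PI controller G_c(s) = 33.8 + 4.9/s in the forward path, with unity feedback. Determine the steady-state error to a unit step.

0

The open loop G_c(s)G(s) has a pole at the origin (type 1), so the static position error constant is infinite and e_ss = 1/(1+∞) = 0.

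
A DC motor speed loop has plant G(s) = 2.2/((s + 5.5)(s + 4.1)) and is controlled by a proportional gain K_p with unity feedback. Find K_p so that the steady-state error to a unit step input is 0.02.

K_p = 502

The loop is type 0, so e_ss(step) = 1/(1 + K_pos) with K_pos = K_p·G(0).
G(0) = 0.09756. Require 1/(1 + K_p·0.09756) = 0.02, so 1 + 0.09756·K_p = 50.
K_p = (50 − 1)/0.09756 = 502.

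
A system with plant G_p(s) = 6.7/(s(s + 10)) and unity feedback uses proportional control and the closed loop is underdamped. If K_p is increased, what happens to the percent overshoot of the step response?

increase

ζ = 10/(2√(6.7K_p)) decreases as K_p grows; lower damping means more overshoot.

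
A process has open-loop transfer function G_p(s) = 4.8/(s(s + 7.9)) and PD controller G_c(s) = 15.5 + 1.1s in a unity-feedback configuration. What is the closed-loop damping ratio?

ζ = 0.764

Forward path: (15.5 + 1.1s)·4.8/(s(s+7.9)). The closed-loop characteristic equation is s² + (7.9 + 4.8·1.1)s + 4.8·15.5 = 0.
That is s² + 13.18s + 74.4 = 0, so ω_n = 8.626 rad/s and ζ = 13.18/(2·8.626) = 0.764.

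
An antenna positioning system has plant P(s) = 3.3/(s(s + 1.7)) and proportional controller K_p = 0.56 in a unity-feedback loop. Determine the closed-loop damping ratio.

The closed-loop denominator is s(s+1.7) + 0.56·3.3 = s² + 1.7s + 1.848.
Matching s² + 2ζω_n s + ω_n²: ω_n = √1.848 = 1.359 rad/s and 2ζω_n = 1.7, so ζ = 1.7/(2·1.359) = 0.625.

ζ = 0.625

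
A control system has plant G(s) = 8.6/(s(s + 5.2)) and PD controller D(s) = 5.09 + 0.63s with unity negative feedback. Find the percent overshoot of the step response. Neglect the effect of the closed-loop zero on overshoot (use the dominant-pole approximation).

1.46%

Forward path: (5.09 + 0.63s)·8.6/(s(s+5.2)). The closed-loop characteristic equation is s² + (5.2 + 8.6·0.63)s + 8.6·5.09 = 0.
That is s² + 10.62s + 43.77 = 0, so ω_n = 6.616 rad/s and ζ = 10.62/(2·6.616) = 0.8024.
%OS = 100·exp(−πζ/√(1−ζ²)) = 1.46%.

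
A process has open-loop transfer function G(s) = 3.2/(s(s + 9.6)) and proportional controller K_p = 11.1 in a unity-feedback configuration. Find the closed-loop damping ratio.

With unity feedback the closed-loop characteristic equation is s² + 9.6s + 11.1·3.2 = s² + 9.6s + 35.52 = 0.
So ω_n² = 35.52 ⇒ ω_n = 5.96 rad/s, and ζ = 9.6/(2ω_n) = 0.805.

ζ = 0.805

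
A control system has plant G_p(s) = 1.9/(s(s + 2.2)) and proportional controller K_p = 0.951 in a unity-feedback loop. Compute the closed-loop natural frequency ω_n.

ω_n = 1.34 rad/s

The closed-loop denominator is s(s+2.2) + 0.951·1.9 = s² + 2.2s + 1.807.
Matching s² + 2ζω_n s + ω_n²: ω_n = √1.807 = 1.344 rad/s and 2ζω_n = 2.2, so ζ = 2.2/(2·1.344) = 0.818.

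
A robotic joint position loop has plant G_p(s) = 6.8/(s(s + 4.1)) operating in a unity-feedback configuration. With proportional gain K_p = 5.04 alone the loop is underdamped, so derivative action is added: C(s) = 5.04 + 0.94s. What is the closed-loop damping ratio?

ζ = 0.896

Forward path: (5.04 + 0.94s)·6.8/(s(s+4.1)). The closed-loop characteristic equation is s² + (4.1 + 6.8·0.94)s + 6.8·5.04 = 0.
That is s² + 10.49s + 34.27 = 0, so ω_n = 5.854 rad/s and ζ = 10.49/(2·5.854) = 0.8961.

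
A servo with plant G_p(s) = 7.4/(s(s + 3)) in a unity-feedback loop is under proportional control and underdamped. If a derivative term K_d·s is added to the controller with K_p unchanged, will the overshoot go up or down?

decrease

The derivative term adds K·K_d to the s-coefficient of the characteristic equation, raising 2ζω_n while ω_n is unchanged; ζ increases, so overshoot decreases.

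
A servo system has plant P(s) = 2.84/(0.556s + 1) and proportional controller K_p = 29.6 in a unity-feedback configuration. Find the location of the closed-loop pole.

Closed loop: T(s) = K_p·P/(1+K_p·P) = 84.06/(0.556s + 1 + 84.06), with pole at s = −(1 + 84.06)/0.556 = −153.

s = -153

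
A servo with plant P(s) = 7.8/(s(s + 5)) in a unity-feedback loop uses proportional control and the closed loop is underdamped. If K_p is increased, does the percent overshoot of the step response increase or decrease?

Characteristic equation s² + 5s + K_p·7.8 = 0: raising K_p raises ω_n while 2ζω_n = 5 is fixed, so ζ falls and overshoot grows.

increase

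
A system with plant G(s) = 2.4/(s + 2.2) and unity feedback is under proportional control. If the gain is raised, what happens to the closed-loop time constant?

Closed-loop pole is at s = −(2.2+K_p·2.4); larger K_p moves it further left, so τ = 1/(2.2+K_p·2.4) decreases.

decrease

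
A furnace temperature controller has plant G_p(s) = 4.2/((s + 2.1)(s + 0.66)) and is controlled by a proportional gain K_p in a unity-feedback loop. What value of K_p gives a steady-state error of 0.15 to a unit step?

K_p = 1.87

For a type-0 loop with proportional control, e_ss = 1/(1 + K_p·G_p(0)).
G_p(0) = 3.03. Require 1/(1 + K_p·3.03) = 0.15, so 1 + 3.03·K_p = 6.667.
K_p = (6.667 − 1)/3.03 = 1.87.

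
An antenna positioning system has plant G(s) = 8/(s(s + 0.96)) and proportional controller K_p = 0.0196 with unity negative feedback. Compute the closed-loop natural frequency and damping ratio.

With unity feedback the closed-loop characteristic equation is s² + 0.96s + 0.0196·8 = s² + 0.96s + 0.1568 = 0.
Matching s² + 2ζω_n s + ω_n²: ω_n = √0.1568 = 0.396 rad/s and 2ζω_n = 0.96, so ζ = 0.96/(2·0.396) = 1.21.

ω_n = 0.396 rad/s, ζ = 1.21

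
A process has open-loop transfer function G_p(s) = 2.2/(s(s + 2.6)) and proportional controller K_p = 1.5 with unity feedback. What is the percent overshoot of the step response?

4%

From 1 + K_pG_p(s) = 0: s² + 2.6s + 3.3 = 0 ⇒ ω_n = 1.817, ζ = 0.7156.
%OS = 100·exp(−πζ/√(1−ζ²)) = 100·exp(−π·0.7156/√0.4879) = 4%.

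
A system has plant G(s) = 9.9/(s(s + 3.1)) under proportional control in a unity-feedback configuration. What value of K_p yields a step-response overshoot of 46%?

K_p = 4.21

From %OS = 100·exp(−πζ/√(1−ζ²)) = 46%, ζ = −ln(0.46)/√(π²+ln²(0.46)) = 0.24.
Characteristic equation s² + 3.1s + 9.9K_p = 0 gives ζ = 3.1/(2√(9.9K_p)).
Setting ζ = 0.24: √(9.9K_p) = 3.1/(2·0.24) = 6.46, so K_p = 41.73/9.9 = 4.21.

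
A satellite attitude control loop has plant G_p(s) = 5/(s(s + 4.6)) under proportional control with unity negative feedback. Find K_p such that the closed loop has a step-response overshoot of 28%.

K_p = 7.5

From %OS = 100·exp(−πζ/√(1−ζ²)) = 28%, ζ = −ln(0.28)/√(π²+ln²(0.28)) = 0.3755.
Characteristic equation s² + 4.6s + 5K_p = 0 gives ζ = 4.6/(2√(5K_p)).
Setting ζ = 0.3755: √(5K_p) = 4.6/(2·0.3755) = 6.125, so K_p = 37.51/5 = 7.5.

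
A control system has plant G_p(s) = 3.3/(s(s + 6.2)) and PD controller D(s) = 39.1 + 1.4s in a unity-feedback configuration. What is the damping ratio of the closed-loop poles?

ζ = 0.476

Forward path: (39.1 + 1.4s)·3.3/(s(s+6.2)). The closed-loop characteristic equation is s² + (6.2 + 3.3·1.4)s + 3.3·39.1 = 0.
That is s² + 10.82s + 129 = 0, so ω_n = 11.36 rad/s and ζ = 10.82/(2·11.36) = 0.4763.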